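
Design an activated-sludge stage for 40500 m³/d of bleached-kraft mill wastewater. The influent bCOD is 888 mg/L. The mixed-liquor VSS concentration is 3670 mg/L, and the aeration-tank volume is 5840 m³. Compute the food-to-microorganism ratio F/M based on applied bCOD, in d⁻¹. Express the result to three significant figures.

F/M = Q·S₀ / (V·X) = 40500 × 888 / (5840 × 3670) = 1.678 g bCOD·(g VSS·d)⁻¹.

F/M ≈ 1.68 d⁻¹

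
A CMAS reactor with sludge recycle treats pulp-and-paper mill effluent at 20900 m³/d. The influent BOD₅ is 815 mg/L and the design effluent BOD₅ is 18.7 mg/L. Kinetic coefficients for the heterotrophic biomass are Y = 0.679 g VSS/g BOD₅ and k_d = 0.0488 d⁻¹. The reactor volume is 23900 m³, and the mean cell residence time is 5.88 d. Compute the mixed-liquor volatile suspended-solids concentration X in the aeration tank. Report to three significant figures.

X ≈ 2160 mg/L

Solving the biomass balance for X: X = Y Q (S₀−S) θ_c / [V (1+k_d θ_c)] = 0.679 × 20900 × (815 − 18.7) × 5.88 / [23900 × (1 + 0.0488 × 5.88)] = 2160 mg/L.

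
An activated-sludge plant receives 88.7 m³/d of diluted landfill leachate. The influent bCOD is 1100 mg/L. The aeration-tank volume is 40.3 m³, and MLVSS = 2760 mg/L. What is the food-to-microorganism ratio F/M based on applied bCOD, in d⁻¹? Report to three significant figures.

F/M = Q·S₀ / (V·X) = 88.7 × 1100 / (40.30 × 2760) = 0.8772 g bCOD·(g VSS·d)⁻¹.

F/M ≈ 0.877 d⁻¹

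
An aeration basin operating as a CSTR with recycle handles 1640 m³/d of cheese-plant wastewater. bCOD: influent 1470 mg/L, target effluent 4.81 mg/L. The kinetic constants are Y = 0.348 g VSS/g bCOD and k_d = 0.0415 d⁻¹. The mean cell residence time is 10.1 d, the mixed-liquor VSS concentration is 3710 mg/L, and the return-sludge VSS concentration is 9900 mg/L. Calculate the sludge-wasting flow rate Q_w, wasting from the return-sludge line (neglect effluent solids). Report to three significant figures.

Q_w ≈ 59.5 m³/d

Steady-state biomass mass balance: V·X·(1 + k_d·θ_c) = Y·Q·(S₀ − S)·θ_c, so V = 0.348 × 1640 × (1470 − 4.81) × 10.1 / [3710 × (1 + 0.0415 × 10.1)] = 8.45×10^6 / 5265 = 1604 m³.
Q_w = (V·X)/(θ_c X_r) = 1604 × 3710 / (10.1 × 9900) = 59.52 m³/d.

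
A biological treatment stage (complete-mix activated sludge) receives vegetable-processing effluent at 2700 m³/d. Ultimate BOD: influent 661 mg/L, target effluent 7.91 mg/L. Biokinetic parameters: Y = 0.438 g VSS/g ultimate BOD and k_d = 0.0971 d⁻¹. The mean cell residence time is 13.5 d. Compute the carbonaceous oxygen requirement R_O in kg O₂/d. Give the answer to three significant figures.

R_O ≈ 1290 kg O₂/d

Observed yield with endogenous decay: Y_obs = Y / (1 + k_d·θ_c) = 0.438 / (1 + 0.0971 × 13.5) = 0.438 / 2.311 = 0.1895 g VSS/g ultimate BOD.
Q·(S₀ − S) = 2700 × (661 − 7.91) × 10⁻³ = 1763 kg/d removed.
Biomass synthesised: P_X = Y_obs × 1763 = 334.2 kg VSS/d.
R_O = Q·ΔS − 1.42 P_X = 1763 − 474.6 = 1289 kg O₂/d.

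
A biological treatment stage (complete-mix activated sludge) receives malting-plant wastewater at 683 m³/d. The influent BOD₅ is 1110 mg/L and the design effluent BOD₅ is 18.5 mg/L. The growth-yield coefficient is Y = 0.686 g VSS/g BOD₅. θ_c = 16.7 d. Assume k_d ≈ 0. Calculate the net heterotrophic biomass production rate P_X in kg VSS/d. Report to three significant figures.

With endogenous decay neglected, the observed yield equals the true yield: Y_obs = Y = 0.686 g VSS/g BOD₅.
ΔS = 1110 − 18.5 = 1092 mg/L, so the substrate removal rate is 683 × 1092/1000 = 745.5 kg BOD₅/d.
P_X = Y_obs · Q(S₀ − S) = 0.6860 × 745.5 = 511.4 kg VSS/d.

P_X ≈ 511 kg VSS/d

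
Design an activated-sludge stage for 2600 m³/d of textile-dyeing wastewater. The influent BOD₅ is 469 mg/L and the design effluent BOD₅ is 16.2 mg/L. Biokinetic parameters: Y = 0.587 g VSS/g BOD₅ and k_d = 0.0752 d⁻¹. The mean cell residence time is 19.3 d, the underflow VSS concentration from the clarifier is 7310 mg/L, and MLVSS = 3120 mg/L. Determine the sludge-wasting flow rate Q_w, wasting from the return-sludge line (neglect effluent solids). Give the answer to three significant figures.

From the SRT design equation V = Y Q (S₀−S) θ_c / [X (1 + k_d θ_c)] = 0.587 × 2600 × (469 − 16.2) × 19.3 / [3120 × (1 + 0.0752 × 19.3)] = 1.33×10^7 / 7648 = 1744 m³.
Wasting from the return line (neglecting effluent solids): Q_w = V·X / (θ_c·X_r) = 1744 × 3120 / (19.3 × 7310) = 38.57 m³/d.

Q_w ≈ 38.6 m³/d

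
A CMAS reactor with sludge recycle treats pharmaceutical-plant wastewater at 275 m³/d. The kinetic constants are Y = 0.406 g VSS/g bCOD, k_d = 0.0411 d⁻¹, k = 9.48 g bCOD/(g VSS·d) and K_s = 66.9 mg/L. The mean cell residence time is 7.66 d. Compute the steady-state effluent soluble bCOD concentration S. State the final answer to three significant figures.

From the Monod/SRT balance for a CMAS, S = K_s·(1+k_d θ_c)/[θ_c·(Y k − k_d) − 1] = 66.9 × (1 + 0.0411 × 7.66) / [7.66 × (0.406 × 9.48 − 0.0411) − 1] = 87.96 / 28.17 = 3.123 mg/L.

S ≈ 3.12 mg/L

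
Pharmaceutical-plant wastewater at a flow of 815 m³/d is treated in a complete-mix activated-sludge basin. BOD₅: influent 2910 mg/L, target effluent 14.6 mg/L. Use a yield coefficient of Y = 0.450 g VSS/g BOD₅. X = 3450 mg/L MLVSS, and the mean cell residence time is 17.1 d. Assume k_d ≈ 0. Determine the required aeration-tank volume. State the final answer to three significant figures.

V ≈ 5260 m³

Biomass mass balance (decay neglected): V·X = Y·Q·(S₀ − S)·θ_c, so V = 0.450 × 815 × (2910 − 14.6) × 17.1 / 3450 = 5263 m³.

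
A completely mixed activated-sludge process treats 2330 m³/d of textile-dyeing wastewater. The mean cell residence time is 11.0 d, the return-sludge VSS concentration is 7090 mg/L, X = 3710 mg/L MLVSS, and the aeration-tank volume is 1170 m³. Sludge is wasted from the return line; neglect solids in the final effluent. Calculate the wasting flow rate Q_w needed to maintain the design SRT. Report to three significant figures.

Q_w ≈ 55.7 m³/d

Wasting from the return line (neglecting effluent solids): Q_w = V·X / (θ_c·X_r) = 1170 × 3710 / (11.0 × 7090) = 55.66 m³/d.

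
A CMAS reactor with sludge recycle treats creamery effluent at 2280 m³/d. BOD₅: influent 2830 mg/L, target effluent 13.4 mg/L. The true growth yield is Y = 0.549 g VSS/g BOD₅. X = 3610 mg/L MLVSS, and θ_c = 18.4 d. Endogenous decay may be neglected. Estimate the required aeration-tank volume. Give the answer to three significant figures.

V ≈ 18000 m³

With k_d = 0 the design equation reduces to V = Y Q (S₀−S) θ_c / X = 0.549 × 2280 × (2830 − 13.4) × 18.4 / 3610 = 17970 m³.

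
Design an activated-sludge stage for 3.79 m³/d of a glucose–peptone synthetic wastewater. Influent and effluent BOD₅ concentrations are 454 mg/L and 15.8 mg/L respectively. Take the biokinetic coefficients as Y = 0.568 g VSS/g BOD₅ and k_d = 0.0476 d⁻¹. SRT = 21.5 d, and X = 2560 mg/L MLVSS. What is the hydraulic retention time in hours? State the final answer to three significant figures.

Steady-state biomass mass balance: V·X·(1 + k_d·θ_c) = Y·Q·(S₀ − S)·θ_c, so V = 0.568 × 3.79 × (454 − 15.8) × 21.5 / [2560 × (1 + 0.0476 × 21.5)] = 2.03×10^4 / 5180 = 3.915 m³.
Hydraulic retention time τ = V/Q = 3.915 / 3.79 = 1.033 d = 24.79 h.

τ ≈ 24.8 h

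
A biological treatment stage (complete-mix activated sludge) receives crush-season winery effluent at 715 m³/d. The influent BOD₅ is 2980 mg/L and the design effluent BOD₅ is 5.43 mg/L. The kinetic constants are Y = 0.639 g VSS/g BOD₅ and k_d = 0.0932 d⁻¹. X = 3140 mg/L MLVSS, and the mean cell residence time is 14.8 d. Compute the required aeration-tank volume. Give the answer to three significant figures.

V ≈ 2690 m³

Steady-state biomass mass balance: V·X·(1 + k_d·θ_c) = Y·Q·(S₀ − S)·θ_c, so V = 0.639 × 715 × (2980 − 5.43) × 14.8 / [3140 × (1 + 0.0932 × 14.8)] = 2.01×10^7 / 7471 = 2692 m³.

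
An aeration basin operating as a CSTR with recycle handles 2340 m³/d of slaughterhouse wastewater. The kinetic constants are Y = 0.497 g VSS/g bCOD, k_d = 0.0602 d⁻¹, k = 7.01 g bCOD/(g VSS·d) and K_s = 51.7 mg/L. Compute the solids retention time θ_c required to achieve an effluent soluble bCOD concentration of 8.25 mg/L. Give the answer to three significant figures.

θ_c ≈ 2.39 d

At the target effluent, Y k S/(K_s+S) = 0.497×7.01×8.25/59.95 = 0.4794 d⁻¹.
1/θ_c = 0.4794 − 0.0602 = 0.4192 d⁻¹, so θ_c = 2.385 d.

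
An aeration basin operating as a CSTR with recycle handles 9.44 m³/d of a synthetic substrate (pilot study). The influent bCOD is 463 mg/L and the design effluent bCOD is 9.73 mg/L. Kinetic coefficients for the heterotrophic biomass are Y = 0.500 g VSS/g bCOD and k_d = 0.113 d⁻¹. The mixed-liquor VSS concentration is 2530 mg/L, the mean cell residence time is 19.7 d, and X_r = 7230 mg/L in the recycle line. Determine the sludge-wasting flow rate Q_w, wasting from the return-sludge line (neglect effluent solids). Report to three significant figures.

Q_w ≈ 0.0917 m³/d

Steady-state biomass mass balance: V·X·(1 + k_d·θ_c) = Y·Q·(S₀ − S)·θ_c, so V = 0.500 × 9.44 × (463 − 9.73) × 19.7 / [2530 × (1 + 0.113 × 19.7)] = 4.21×10^4 / 8162 = 5.164 m³.
θ_c = V·X/(Q_w·X_r) when wasting from the recycle, so Q_w = V·X/(θ_c·X_r) = 5.164 × 2530 / (19.7 × 7230) = 0.09172 m³/d.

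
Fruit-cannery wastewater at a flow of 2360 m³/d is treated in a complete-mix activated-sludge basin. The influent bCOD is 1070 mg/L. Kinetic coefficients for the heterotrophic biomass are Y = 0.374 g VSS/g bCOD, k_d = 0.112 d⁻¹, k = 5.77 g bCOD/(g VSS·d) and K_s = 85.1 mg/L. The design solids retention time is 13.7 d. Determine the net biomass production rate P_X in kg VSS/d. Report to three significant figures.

P_X ≈ 370 kg VSS/d

From the Monod/SRT balance for a CMAS, S = K_s·(1+k_d θ_c)/[θ_c·(Y k − k_d) − 1] = 85.1 × (1 + 0.112 × 13.7) / [13.7 × (0.374 × 5.77 − 0.112) − 1] = 215.7 / 27.03 = 7.979 mg/L.
Observed yield with endogenous decay: Y_obs = Y / (1 + k_d·θ_c) = 0.374 / (1 + 0.112 × 13.7) = 0.374 / 2.534 = 0.1476 g VSS/g bCOD.
ΔS = 1070 − 7.98 = 1062 mg/L, so the substrate removal rate is 2360 × 1062/1000 = 2506 kg bCOD/d.
Net biomass production P_X = Y_obs × Q·(S₀ − S) = 0.1476 × 2506 = 369.9 kg VSS/d.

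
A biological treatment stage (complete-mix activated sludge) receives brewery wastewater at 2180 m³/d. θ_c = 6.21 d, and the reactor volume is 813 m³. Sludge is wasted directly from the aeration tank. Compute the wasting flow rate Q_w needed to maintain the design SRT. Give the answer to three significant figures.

Wasting from the aeration tank: Q_w = V / θ_c = 813.0 / 6.21 = 130.9 m³/d.

Q_w ≈ 131 m³/d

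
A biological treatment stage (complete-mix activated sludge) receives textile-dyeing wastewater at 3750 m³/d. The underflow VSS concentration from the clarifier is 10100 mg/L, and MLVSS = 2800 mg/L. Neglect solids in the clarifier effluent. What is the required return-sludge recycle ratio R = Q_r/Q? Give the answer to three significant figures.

Mass balance around the secondary clarifier (neglecting effluent solids): R = X / (X_r − X) = 2800 / (10100 − 2800) = 0.3836.

R ≈ 0.384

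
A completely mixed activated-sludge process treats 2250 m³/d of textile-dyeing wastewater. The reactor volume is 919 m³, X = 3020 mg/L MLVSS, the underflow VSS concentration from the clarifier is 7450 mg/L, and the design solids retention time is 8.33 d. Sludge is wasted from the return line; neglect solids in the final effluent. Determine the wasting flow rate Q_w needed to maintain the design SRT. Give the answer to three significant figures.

Wasting from the return line (neglecting effluent solids): Q_w = V·X / (θ_c·X_r) = 919.0 × 3020 / (8.33 × 7450) = 44.72 m³/d.

Q_w ≈ 44.7 m³/d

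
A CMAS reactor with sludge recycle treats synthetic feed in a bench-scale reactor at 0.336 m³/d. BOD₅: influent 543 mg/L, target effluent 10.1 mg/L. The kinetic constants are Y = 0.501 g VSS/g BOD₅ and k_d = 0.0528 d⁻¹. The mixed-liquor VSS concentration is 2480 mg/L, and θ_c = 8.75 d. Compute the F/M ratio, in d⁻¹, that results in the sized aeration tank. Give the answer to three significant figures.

F/M ≈ 0.340 d⁻¹

From the SRT design equation V = Y Q (S₀−S) θ_c / [X (1 + k_d θ_c)] = 0.501 × 0.336 × (543 − 10.1) × 8.75 / [2480 × (1 + 0.0528 × 8.75)] = 7.85×10^2 / 3626 = 0.2165 m³.
Food-to-microorganism ratio F/M = Q S₀ / (V X) = 0.336 × 543 / (0.2165 × 2480) = 0.3398 d⁻¹.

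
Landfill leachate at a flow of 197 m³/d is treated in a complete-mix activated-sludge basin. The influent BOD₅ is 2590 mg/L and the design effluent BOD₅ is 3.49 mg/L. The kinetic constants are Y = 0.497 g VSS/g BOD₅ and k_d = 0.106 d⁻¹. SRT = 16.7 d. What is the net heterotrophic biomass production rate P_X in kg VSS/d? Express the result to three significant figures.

P_X ≈ 91.4 kg VSS/d

Observed yield with endogenous decay: Y_obs = Y / (1 + k_d·θ_c) = 0.497 / (1 + 0.106 × 16.7) = 0.497 / 2.770 = 0.1794 g VSS/g BOD₅.
Mass of BOD₅ removed per day: Q(S₀ − S) = 197 × 2587 g/m³ = 509.5 kg/d.
Biomass produced: P_X = Y_obs·Q·ΔS = 0.1794 × 509.5 ≈ 91.42 kg VSS/d.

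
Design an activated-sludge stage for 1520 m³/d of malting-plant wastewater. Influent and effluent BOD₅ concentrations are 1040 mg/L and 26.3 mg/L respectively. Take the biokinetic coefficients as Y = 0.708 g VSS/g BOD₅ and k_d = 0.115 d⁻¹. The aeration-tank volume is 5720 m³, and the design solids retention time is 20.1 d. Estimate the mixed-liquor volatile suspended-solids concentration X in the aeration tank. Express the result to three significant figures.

X ≈ 1160 mg/L

X = Y·Q·ΔS·θ_c / [V·(1 + k_d θ_c)] = 0.708 × 1520 × (1040 − 26.3) × 20.1 / [5720 × (1 + 0.115 × 20.1)] = 1158 mg/L.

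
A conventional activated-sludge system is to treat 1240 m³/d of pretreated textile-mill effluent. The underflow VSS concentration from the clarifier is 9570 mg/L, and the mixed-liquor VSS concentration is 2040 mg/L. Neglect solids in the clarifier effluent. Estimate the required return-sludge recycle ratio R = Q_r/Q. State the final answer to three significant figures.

R ≈ 0.271

Mass balance around the secondary clarifier (neglecting effluent solids): R = X / (X_r − X) = 2040 / (9570 − 2040) = 0.2709.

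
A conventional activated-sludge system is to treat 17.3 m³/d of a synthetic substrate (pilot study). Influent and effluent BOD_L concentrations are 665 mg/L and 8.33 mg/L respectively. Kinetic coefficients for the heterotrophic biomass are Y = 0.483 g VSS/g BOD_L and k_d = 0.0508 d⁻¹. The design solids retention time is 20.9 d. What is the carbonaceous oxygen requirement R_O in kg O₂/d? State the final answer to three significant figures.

R_O ≈ 7.58 kg O₂/d

The observed yield is Y_obs = Y/(1 + k_d·θ_c) = 0.483 / (1 + 0.0508 × 20.9) = 0.483 / 2.062 = 0.2343 g VSS per g BOD_L removed.
ΔS = 665 − 8.33 = 656.7 mg/L, so the substrate removal rate is 17.3 × 656.7/1000 = 11.36 kg BOD_L/d.
P_X = Y_obs·Q·(S₀ − S) = 0.2343 × 11.36 = 2.661 kg VSS/d.
R_O = Q·(S₀ − S) − 1.42·P_X = 11.36 − 1.42 × 2.661 = 7.581 kg O₂/d.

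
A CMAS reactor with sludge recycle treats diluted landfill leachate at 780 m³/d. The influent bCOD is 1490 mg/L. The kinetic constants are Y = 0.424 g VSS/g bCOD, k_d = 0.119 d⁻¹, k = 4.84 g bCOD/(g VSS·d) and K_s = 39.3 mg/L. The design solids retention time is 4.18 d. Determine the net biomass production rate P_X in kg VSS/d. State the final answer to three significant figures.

P_X ≈ 327 kg VSS/d

Effluent substrate depends only on kinetics and SRT: S = K_s(1 + k_d θ_c) / [θ_c(Yk − k_d) − 1] = 39.3 × (1 + 0.119 × 4.18) / [4.18 × (0.424 × 4.84 − 0.119) − 1] = 58.85 / 7.081 = 8.311 mg/L.
Correct the yield for decay: Y_obs = Y/(1 + k_d θ_c) = 0.424 / (1 + 0.119 × 4.18) = 0.424 / 1.497 = 0.2832.
Substrate removed = Q·(S₀ − S) = 780 m³/d × (1490 − 8.31) g/m³ = 1.16×10^6 g/d = 1156 kg/d.
Biomass produced: P_X = Y_obs·Q·ΔS = 0.2832 × 1156 ≈ 327.2 kg VSS/d.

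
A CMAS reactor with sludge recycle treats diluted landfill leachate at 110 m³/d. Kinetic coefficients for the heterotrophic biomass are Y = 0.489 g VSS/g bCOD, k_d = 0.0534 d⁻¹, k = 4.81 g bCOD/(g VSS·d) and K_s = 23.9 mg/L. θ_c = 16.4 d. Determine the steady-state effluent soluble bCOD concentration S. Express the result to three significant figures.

S ≈ 1.22 mg/L

From the Monod/SRT balance for a CMAS, S = K_s·(1+k_d θ_c)/[θ_c·(Y k − k_d) − 1] = 23.9 × (1 + 0.0534 × 16.4) / [16.4 × (0.489 × 4.81 − 0.0534) − 1] = 44.83 / 36.70 = 1.222 mg/L.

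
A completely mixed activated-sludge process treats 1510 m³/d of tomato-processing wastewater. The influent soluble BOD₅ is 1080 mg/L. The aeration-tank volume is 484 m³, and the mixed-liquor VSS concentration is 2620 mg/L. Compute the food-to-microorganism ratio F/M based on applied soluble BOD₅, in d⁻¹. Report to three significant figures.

F/M ≈ 1.29 d⁻¹

F/M = Q·S₀ / (V·X) = 1510 × 1080 / (484.0 × 2620) = 1.286 g soluble BOD₅·(g VSS·d)⁻¹.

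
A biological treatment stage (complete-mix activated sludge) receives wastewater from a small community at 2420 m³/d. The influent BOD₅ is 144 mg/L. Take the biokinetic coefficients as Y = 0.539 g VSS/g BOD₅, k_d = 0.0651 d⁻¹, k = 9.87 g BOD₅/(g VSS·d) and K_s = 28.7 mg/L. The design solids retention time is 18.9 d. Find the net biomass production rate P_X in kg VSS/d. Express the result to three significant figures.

P_X ≈ 83.8 kg VSS/d

From the Monod/SRT balance for a CMAS, S = K_s·(1+k_d θ_c)/[θ_c·(Y k − k_d) − 1] = 28.7 × (1 + 0.0651 × 18.9) / [18.9 × (0.539 × 9.87 − 0.0651) − 1] = 64.01 / 98.32 = 0.6511 mg/L.
Observed yield with endogenous decay: Y_obs = Y / (1 + k_d·θ_c) = 0.539 / (1 + 0.0651 × 18.9) = 0.539 / 2.230 = 0.2417 g VSS/g BOD₅.
Q·(S₀ − S) = 2420 × (144 − 0.651) × 10⁻³ = 346.9 kg/d removed.
P_X = Y_obs · Q(S₀ − S) = 0.2417 × 346.9 = 83.83 kg VSS/d.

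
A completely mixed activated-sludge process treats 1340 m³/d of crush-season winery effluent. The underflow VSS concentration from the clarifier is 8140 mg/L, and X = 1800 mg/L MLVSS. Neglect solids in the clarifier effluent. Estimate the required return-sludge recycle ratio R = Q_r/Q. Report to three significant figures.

R ≈ 0.284

Solids balance on the clarifier gives (1+R)X = R·X_r, so R = X/(X_r − X) = 1800 / (8140 − 1800) = 0.2839.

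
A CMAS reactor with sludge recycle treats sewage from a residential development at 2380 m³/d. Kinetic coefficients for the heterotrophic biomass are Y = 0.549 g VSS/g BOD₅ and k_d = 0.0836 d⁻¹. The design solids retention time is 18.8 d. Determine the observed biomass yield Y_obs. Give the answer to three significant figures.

Observed yield with endogenous decay: Y_obs = Y / (1 + k_d·θ_c) = 0.549 / (1 + 0.0836 × 18.8) = 0.549 / 2.572 = 0.2135 g VSS/g BOD₅.

Y_obs ≈ 0.213 g VSS/g BOD₅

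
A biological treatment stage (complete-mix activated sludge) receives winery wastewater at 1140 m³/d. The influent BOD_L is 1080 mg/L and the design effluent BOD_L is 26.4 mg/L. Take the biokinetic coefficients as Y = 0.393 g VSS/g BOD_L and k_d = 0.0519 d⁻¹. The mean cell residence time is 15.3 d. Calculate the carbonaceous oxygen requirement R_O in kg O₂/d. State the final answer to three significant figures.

The observed yield is Y_obs = Y/(1 + k_d·θ_c) = 0.393 / (1 + 0.0519 × 15.3) = 0.393 / 1.794 = 0.2191 g VSS per g BOD_L removed.
ΔS = 1080 − 26.4 = 1054 mg/L, so the substrate removal rate is 1140 × 1054/1000 = 1201 kg BOD_L/d.
Net sludge production P_X = 0.2191 × 1201 = 263.1 kg VSS/d.
Carbonaceous O₂ demand = substrate oxidised − cell-mass equivalent = 1201 − 1.42 × 263.1 = 827.5 kg O₂/d.

R_O ≈ 827 kg O₂/d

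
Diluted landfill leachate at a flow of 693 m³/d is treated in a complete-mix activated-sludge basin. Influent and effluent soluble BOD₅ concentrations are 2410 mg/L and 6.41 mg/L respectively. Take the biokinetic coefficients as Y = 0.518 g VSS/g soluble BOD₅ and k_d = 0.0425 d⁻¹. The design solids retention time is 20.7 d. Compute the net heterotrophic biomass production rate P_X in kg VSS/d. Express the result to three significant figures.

P_X ≈ 459 kg VSS/d

Y_obs = Y / (1 + k_d θ_c) = 0.518 / (1 + 0.0425 × 20.7) = 0.518 / 1.880 = 0.2756.
ΔS = 2410 − 6.41 = 2404 mg/L, so the substrate removal rate is 693 × 2404/1000 = 1666 kg soluble BOD₅/d.
So the net sludge growth is P_X = 0.2756 × 1666 = 459.0 kg VSS/d.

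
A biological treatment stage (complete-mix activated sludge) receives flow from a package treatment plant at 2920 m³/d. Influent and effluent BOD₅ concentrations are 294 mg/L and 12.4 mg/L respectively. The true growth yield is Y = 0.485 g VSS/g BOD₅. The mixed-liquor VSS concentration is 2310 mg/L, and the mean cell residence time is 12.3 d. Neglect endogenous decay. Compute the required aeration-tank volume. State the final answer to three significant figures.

V·X = Y·Q·ΔS·θ_c gives V = 0.485 × 2920 × (294 − 12.4) × 12.3 / 2310 = 2123 m³.

V ≈ 2120 m³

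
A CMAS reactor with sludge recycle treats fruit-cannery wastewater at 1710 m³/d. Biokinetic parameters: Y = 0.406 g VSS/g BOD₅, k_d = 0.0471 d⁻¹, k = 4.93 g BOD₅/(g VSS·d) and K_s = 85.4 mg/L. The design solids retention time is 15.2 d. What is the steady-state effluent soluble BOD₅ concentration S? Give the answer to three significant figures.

S ≈ 5.10 mg/L

For a completely mixed reactor with recycle the Lawrence–McCarty relation gives S = K_s·(1 + k_d·θ_c) / [θ_c·(Y·k − k_d) − 1] = 85.4 × (1 + 0.0471 × 15.2) / [15.2 × (0.406 × 4.93 − 0.0471) − 1] = 146.5 / 28.71 = 5.104 mg/L.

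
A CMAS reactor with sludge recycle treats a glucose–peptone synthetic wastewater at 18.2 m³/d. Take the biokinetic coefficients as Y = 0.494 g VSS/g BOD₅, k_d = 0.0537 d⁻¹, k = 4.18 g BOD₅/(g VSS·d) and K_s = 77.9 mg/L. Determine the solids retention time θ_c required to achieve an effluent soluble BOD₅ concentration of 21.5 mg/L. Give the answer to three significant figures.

θ_c ≈ 2.54 d

From 1/θ_c = Y·k·S/(K_s + S) − k_d: Y·k·S/(K_s+S) = 0.494 × 4.18 × 21.5 / (77.9 + 21.5) = 0.4466 d⁻¹.
1/θ_c = 0.4466 − 0.0537 = 0.3929 d⁻¹, so θ_c = 2.545 d.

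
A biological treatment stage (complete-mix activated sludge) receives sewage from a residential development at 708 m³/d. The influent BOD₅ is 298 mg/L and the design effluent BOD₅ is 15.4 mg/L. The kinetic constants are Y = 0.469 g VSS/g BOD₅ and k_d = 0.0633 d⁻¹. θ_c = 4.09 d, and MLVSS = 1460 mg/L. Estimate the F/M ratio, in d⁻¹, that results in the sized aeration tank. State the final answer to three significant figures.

F/M ≈ 0.692 d⁻¹

Rearranging the biomass balance for a CMAS with decay, V = Y·Q·ΔS·θ_c / [X·(1+k_d θ_c)] = 0.469 × 708 × (298 − 15.4) × 4.09 / [1460 × (1 + 0.0633 × 4.09)] = 3.84×10^5 / 1838 = 208.8 m³.
Food-to-microorganism ratio F/M = Q S₀ / (V X) = 708 × 298 / (208.8 × 1460) = 0.6921 d⁻¹.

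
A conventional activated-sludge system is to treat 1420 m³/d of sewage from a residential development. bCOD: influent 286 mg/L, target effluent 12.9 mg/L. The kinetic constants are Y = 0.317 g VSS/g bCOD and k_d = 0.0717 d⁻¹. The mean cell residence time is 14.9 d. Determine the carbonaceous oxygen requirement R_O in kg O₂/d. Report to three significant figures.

R_O ≈ 303 kg O₂/d

Correct the yield for decay: Y_obs = Y/(1 + k_d θ_c) = 0.317 / (1 + 0.0717 × 14.9) = 0.317 / 2.068 = 0.1533.
Substrate removed = Q·(S₀ − S) = 1420 m³/d × (286 − 12.9) g/m³ = 3.88×10^5 g/d = 387.8 kg/d.
P_X = Y_obs·Q·(S₀ − S) = 0.1533 × 387.8 = 59.44 kg VSS/d.
Carbonaceous O₂ demand = substrate oxidised − cell-mass equivalent = 387.8 − 1.42 × 59.44 = 303.4 kg O₂/d.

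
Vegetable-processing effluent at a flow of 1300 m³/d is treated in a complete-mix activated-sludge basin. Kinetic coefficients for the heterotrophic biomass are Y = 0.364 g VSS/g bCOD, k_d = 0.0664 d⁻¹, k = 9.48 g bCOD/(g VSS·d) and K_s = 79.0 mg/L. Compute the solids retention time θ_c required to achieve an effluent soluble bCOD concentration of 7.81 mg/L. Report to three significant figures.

From 1/θ_c = Y·k·S/(K_s + S) − k_d: Y·k·S/(K_s+S) = 0.364 × 9.48 × 7.81 / (79.0 + 7.81) = 0.3104 d⁻¹.
Then 1/θ_c = μ − k_d = 0.3104 − 0.0664 = 0.2440 d⁻¹, giving θ_c = 4.098 d.

θ_c ≈ 4.10 d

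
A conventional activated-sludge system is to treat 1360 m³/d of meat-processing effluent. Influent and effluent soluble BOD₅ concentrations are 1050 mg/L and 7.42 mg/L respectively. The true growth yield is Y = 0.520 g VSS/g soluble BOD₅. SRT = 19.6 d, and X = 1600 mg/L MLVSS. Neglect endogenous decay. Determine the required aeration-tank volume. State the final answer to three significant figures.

V ≈ 9030 m³

V·X = Y·Q·ΔS·θ_c gives V = 0.520 × 1360 × (1050 − 7.42) × 19.6 / 1600 = 9032 m³.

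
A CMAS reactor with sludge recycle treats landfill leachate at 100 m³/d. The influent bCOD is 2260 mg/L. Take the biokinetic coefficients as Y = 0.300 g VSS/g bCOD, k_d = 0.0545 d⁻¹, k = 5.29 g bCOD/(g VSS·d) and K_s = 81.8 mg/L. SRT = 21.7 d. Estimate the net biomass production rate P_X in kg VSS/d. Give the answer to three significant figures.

For a completely mixed reactor with recycle the Lawrence–McCarty relation gives S = K_s·(1 + k_d·θ_c) / [θ_c·(Y·k − k_d) − 1] = 81.8 × (1 + 0.0545 × 21.7) / [21.7 × (0.300 × 5.29 − 0.0545) − 1] = 178.5 / 32.26 = 5.535 mg/L.
The observed yield is Y_obs = Y/(1 + k_d·θ_c) = 0.300 / (1 + 0.0545 × 21.7) = 0.300 / 2.183 = 0.1374 g VSS per g bCOD removed.
Substrate removed = Q·(S₀ − S) = 100 m³/d × (2260 − 5.54) g/m³ = 2.25×10^5 g/d = 225.4 kg/d.
P_X = Y_obs · Q(S₀ − S) = 0.1374 × 225.4 = 30.99 kg VSS/d.

P_X ≈ 31.0 kg VSS/d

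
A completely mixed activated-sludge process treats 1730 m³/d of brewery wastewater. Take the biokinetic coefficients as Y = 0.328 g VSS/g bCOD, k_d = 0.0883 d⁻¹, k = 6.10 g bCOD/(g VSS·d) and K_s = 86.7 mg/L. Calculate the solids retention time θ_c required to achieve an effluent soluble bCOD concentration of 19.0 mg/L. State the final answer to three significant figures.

Specific growth rate at S = 19.0 mg/L: μ = YkS/(K_s+S) = 0.328·6.10·19.0/(86.7+19.0) = 0.3597 d⁻¹.
θ_c = 1/(μ − k_d) = 1/(0.3597 − 0.0883) = 1/0.2714 = 3.685 d.

θ_c ≈ 3.69 d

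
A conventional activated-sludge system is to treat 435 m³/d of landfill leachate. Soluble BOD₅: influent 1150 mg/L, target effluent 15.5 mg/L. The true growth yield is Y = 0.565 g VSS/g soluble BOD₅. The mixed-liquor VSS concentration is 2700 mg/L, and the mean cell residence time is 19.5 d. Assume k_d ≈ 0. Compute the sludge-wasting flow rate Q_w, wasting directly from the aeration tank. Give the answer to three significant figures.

Q_w ≈ 103 m³/d

With k_d = 0 the design equation reduces to V = Y Q (S₀−S) θ_c / X = 0.565 × 435 × (1150 − 15.5) × 19.5 / 2700 = 2014 m³.
With mixed-liquor wasting, θ_c = V/Q_w, so Q_w = V/θ_c = 2014/19.5 = 103.3 m³/d.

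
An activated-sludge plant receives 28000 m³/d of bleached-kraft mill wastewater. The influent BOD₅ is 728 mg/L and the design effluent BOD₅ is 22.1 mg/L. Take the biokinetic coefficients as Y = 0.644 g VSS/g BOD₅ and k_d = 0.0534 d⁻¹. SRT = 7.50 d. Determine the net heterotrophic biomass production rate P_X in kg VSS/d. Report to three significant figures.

P_X ≈ 9090 kg VSS/d

The observed yield is Y_obs = Y/(1 + k_d·θ_c) = 0.644 / (1 + 0.0534 × 7.50) = 0.644 / 1.401 = 0.4598 g VSS per g BOD₅ removed.
ΔS = 728 − 22.1 = 705.9 mg/L, so the substrate removal rate is 28000 × 705.9/1000 = 19765 kg BOD₅/d.
So the net sludge growth is P_X = 0.4598 × 19765 = 9089 kg VSS/d.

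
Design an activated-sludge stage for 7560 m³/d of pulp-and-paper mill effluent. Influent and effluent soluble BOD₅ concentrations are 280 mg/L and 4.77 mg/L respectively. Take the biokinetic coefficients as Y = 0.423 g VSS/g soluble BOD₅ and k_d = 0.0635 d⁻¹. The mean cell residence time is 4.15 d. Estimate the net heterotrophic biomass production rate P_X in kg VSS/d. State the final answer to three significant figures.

P_X ≈ 697 kg VSS/d

Y_obs = Y / (1 + k_d θ_c) = 0.423 / (1 + 0.0635 × 4.15) = 0.423 / 1.264 = 0.3348.
ΔS = 280 − 4.77 = 275.2 mg/L, so the substrate removal rate is 7560 × 275.2/1000 = 2081 kg soluble BOD₅/d.
Net biomass production P_X = Y_obs × Q·(S₀ − S) = 0.3348 × 2081 = 696.6 kg VSS/d.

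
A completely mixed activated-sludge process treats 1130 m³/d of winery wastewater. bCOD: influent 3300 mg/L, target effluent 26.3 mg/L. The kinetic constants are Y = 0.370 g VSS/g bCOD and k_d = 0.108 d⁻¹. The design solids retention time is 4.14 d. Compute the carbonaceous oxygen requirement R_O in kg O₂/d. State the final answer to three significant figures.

R_O ≈ 2360 kg O₂/d

Y_obs = Y / (1 + k_d θ_c) = 0.370 / (1 + 0.108 × 4.14) = 0.370 / 1.447 = 0.2557.
Substrate removed = Q·(S₀ − S) = 1130 m³/d × (3300 − 26.3) g/m³ = 3.7×10^6 g/d = 3699 kg/d.
Biomass synthesised: P_X = Y_obs × 3699 = 945.8 kg VSS/d.
R_O = Q·(S₀ − S) − 1.42·P_X = 3699 − 1.42 × 945.8 = 2356 kg O₂/d.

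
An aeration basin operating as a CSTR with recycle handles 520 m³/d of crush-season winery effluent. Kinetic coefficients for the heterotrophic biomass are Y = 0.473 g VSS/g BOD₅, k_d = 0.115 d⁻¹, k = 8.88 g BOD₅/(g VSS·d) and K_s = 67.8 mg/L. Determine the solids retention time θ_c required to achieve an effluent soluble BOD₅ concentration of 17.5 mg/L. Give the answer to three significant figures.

θ_c ≈ 1.34 d

From 1/θ_c = Y·k·S/(K_s + S) − k_d: Y·k·S/(K_s+S) = 0.473 × 8.88 × 17.5 / (67.8 + 17.5) = 0.8617 d⁻¹.
1/θ_c = 0.8617 − 0.115 = 0.7467 d⁻¹, so θ_c = 1.339 d.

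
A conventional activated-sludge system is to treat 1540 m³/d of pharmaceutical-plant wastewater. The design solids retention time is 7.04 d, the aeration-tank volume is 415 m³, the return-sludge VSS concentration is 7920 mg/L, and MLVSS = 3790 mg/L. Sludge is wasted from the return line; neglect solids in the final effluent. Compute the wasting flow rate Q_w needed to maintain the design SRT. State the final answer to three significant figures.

Wasting from the return line (neglecting effluent solids): Q_w = V·X / (θ_c·X_r) = 415.0 × 3790 / (7.04 × 7920) = 28.21 m³/d.

Q_w ≈ 28.2 m³/d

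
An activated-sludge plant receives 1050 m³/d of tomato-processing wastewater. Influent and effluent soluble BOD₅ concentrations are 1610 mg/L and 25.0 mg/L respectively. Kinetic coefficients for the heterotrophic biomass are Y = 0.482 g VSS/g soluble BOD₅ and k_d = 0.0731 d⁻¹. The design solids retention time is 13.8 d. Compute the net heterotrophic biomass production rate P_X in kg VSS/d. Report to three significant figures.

P_X ≈ 399 kg VSS/d

The observed yield is Y_obs = Y/(1 + k_d·θ_c) = 0.482 / (1 + 0.0731 × 13.8) = 0.482 / 2.009 = 0.2399 g VSS per g soluble BOD₅ removed.
Substrate removed = Q·(S₀ − S) = 1050 m³/d × (1610 − 25.0) g/m³ = 1.66×10^6 g/d = 1664 kg/d.
Net biomass production P_X = Y_obs × Q·(S₀ − S) = 0.2399 × 1664 = 399.3 kg VSS/d.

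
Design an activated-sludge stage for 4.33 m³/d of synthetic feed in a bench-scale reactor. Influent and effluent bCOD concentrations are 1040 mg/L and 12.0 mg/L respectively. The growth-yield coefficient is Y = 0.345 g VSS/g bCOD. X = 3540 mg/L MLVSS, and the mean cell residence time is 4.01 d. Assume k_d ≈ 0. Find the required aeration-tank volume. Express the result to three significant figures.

V ≈ 1.74 m³

With k_d = 0 the design equation reduces to V = Y Q (S₀−S) θ_c / X = 0.345 × 4.33 × (1040 − 12.0) × 4.01 / 3540 = 1.740 m³.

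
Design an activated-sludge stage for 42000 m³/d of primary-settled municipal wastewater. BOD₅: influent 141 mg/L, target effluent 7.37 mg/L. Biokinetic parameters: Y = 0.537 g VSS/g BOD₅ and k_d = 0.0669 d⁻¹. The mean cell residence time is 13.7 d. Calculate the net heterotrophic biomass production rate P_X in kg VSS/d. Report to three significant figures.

P_X ≈ 1570 kg VSS/d

Correct the yield for decay: Y_obs = Y/(1 + k_d θ_c) = 0.537 / (1 + 0.0669 × 13.7) = 0.537 / 1.917 = 0.2802.
ΔS = 141 − 7.37 = 133.6 mg/L, so the substrate removal rate is 42000 × 133.6/1000 = 5612 kg BOD₅/d.
Net biomass production P_X = Y_obs × Q·(S₀ − S) = 0.2802 × 5612 = 1573 kg VSS/d.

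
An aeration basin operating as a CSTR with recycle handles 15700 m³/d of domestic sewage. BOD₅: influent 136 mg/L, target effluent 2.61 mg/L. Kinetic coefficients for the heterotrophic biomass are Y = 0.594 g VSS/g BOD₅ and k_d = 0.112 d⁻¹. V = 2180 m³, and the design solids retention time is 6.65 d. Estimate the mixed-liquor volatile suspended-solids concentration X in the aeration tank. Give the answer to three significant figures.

From V·X·(1 + k_d·θ_c) = Y·Q·(S₀ − S)·θ_c: X = 0.594 × 15700 × (136 − 2.61) × 6.65 / [2180 × (1 + 0.112 × 6.65)] = 2175 mg/L.

X ≈ 2170 mg/L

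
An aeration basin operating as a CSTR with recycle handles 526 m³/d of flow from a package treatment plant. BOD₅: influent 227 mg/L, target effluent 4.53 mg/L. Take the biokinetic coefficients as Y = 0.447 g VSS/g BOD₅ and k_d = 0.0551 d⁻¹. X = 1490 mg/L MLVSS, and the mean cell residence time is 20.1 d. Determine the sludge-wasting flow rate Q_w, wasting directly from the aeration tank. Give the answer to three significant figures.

Q_w ≈ 16.7 m³/d

Rearranging the biomass balance for a CMAS with decay, V = Y·Q·ΔS·θ_c / [X·(1+k_d θ_c)] = 0.447 × 526 × (227 − 4.53) × 20.1 / [1490 × (1 + 0.0551 × 20.1)] = 1.05×10^6 / 3140 = 334.8 m³.
Wasting from the aeration tank: Q_w = V / θ_c = 334.8 / 20.1 = 16.66 m³/d.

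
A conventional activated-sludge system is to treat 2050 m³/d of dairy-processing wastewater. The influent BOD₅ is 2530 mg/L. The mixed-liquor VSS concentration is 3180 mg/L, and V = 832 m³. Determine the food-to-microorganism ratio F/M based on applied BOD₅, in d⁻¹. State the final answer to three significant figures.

Food-to-microorganism ratio F/M = Q S₀ / (V X) = 2050 × 2530 / (832.0 × 3180) = 1.960 d⁻¹.

F/M ≈ 1.96 d⁻¹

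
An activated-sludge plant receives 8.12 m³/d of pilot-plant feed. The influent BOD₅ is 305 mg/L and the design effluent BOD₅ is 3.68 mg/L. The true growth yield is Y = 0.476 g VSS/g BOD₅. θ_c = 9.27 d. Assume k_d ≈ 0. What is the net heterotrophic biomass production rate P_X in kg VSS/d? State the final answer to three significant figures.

Since k_d ≈ 0, Y_obs = Y = 0.476 g VSS/g BOD₅.
ΔS = 305 − 3.68 = 301.3 mg/L, so the substrate removal rate is 8.12 × 301.3/1000 = 2.447 kg BOD₅/d.
P_X = Y_obs · Q(S₀ − S) = 0.4760 × 2.447 = 1.165 kg VSS/d.

P_X ≈ 1.16 kg VSS/d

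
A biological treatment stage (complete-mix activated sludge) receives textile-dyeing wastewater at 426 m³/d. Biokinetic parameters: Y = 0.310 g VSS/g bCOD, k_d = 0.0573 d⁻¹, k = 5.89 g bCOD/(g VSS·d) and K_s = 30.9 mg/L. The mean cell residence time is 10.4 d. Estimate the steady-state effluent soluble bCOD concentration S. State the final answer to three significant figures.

Effluent substrate depends only on kinetics and SRT: S = K_s(1 + k_d θ_c) / [θ_c(Yk − k_d) − 1] = 30.9 × (1 + 0.0573 × 10.4) / [10.4 × (0.310 × 5.89 − 0.0573) − 1] = 49.31 / 17.39 = 2.835 mg/L.

S ≈ 2.84 mg/L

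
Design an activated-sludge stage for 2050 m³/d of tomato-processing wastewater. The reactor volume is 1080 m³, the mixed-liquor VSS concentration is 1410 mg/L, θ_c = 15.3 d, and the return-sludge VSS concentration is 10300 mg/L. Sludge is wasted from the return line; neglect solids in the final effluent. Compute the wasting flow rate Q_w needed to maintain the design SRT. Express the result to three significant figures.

Wasting from the return line (neglecting effluent solids): Q_w = V·X / (θ_c·X_r) = 1080 × 1410 / (15.3 × 10300) = 9.663 m³/d.

Q_w ≈ 9.66 m³/d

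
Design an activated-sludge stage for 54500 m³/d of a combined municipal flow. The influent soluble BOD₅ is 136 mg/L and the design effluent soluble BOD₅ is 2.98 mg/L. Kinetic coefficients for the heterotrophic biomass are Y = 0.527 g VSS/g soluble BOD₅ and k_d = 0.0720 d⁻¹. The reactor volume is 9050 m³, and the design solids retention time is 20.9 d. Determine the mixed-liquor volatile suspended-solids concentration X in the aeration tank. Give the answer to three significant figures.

From V·X·(1 + k_d·θ_c) = Y·Q·(S₀ − S)·θ_c: X = 0.527 × 54500 × (136 − 2.98) × 20.9 / [9050 × (1 + 0.0720 × 20.9)] = 3522 mg/L.

X ≈ 3520 mg/L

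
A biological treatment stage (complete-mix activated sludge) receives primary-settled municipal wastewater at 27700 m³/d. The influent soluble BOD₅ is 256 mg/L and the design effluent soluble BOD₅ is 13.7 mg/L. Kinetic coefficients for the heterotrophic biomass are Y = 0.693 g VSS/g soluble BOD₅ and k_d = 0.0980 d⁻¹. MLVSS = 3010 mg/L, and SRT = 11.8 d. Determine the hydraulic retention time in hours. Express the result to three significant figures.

Rearranging the biomass balance for a CMAS with decay, V = Y·Q·ΔS·θ_c / [X·(1+k_d θ_c)] = 0.693 × 27700 × (256 − 13.7) × 11.8 / [3010 × (1 + 0.0980 × 11.8)] = 5.49×10^7 / 6491 = 8456 m³.
τ = V/Q = 8456/27700 = 0.3053 d, or 7.326 h.

τ ≈ 7.33 h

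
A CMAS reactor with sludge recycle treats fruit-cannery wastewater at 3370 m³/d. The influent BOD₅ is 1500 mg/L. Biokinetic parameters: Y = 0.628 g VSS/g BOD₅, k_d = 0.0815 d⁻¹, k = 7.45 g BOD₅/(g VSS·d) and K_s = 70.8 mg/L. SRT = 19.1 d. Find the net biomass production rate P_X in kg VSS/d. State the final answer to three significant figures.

P_X ≈ 1240 kg VSS/d

For a completely mixed reactor with recycle the Lawrence–McCarty relation gives S = K_s·(1 + k_d·θ_c) / [θ_c·(Y·k − k_d) − 1] = 70.8 × (1 + 0.0815 × 19.1) / [19.1 × (0.628 × 7.45 − 0.0815) − 1] = 181.0 / 86.80 = 2.085 mg/L.
The observed yield is Y_obs = Y/(1 + k_d·θ_c) = 0.628 / (1 + 0.0815 × 19.1) = 0.628 / 2.557 = 0.2456 g VSS per g BOD₅ removed.
Substrate removed = Q·(S₀ − S) = 3370 m³/d × (1500 − 2.09) g/m³ = 5.05×10^6 g/d = 5048 kg/d.
So the net sludge growth is P_X = 0.2456 × 5048 = 1240 kg VSS/d.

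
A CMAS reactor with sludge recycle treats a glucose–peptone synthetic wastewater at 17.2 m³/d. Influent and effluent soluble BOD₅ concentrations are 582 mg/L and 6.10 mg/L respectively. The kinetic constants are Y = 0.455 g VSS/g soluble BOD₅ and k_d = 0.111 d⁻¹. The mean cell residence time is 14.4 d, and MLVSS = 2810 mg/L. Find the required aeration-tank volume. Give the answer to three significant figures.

V ≈ 8.89 m³

Steady-state biomass mass balance: V·X·(1 + k_d·θ_c) = Y·Q·(S₀ − S)·θ_c, so V = 0.455 × 17.2 × (582 − 6.10) × 14.4 / [2810 × (1 + 0.111 × 14.4)] = 6.49×10^4 / 7302 = 8.889 m³.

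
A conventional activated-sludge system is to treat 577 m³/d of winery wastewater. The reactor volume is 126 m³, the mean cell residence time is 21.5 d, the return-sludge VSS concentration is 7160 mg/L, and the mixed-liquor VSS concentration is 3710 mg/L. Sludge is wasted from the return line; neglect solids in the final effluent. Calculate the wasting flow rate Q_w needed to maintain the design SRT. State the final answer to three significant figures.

Q_w ≈ 3.04 m³/d

Q_w = (V·X)/(θ_c X_r) = 126.0 × 3710 / (21.5 × 7160) = 3.037 m³/d.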